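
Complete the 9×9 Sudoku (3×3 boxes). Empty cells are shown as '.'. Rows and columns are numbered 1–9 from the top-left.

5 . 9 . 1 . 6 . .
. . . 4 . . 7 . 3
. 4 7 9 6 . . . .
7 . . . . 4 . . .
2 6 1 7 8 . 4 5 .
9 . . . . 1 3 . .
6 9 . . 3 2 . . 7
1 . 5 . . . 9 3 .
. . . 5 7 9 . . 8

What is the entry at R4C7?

8

R2C1 = 8: row 2 has {3,4,7}; col 1 has {1,2,5,6,7,9}; box has {4,5,7,9} → only 8 remains.
R2C6 = 5: row 2 has {3,4,7,8}; col 6 has {1,2,4,9}; box has {1,4,6,9} → only 5 remains.
R3C1 = 3: row 3 has {4,6,7,9}; col 1 has {1,2,5,6,7,8,9}; box has {4,5,7,8,9} → only 3 remains.
R3C6 = 8: row 3 has {3,4,6,7,9}; col 6 has {1,2,4,5,9}; box has {1,4,5,6,9} → only 8 remains.
R5C6 = 3: row 5 has {1,2,4,5,6,7,8}; col 6 has {1,2,4,5,8,9}; box has {1,4,7,8} → only 3 remains.
R5C9 = 9: row 5 has {1,2,3,4,5,6,7,8}; col 9 has {3,7,8}; box has {3,4,5} → only 9 remains.
R8C5 = 4: row 8 has {1,3,5,9}; col 5 has {1,3,6,7,8}; box has {2,3,5,7,9} → only 4 remains.
R8C6 = 6: row 8 has {1,3,4,5,9}; col 6 has {1,2,3,4,5,8,9}; box has {2,3,4,5,7,9} → only 6 remains.
R8C9 = 2: row 8 has {1,3,4,5,6,9}; col 9 has {3,7,8,9}; box has {3,7,8,9} → only 2 remains.
R9C1 = 4: row 9 has {5,7,8,9}; col 1 has {1,2,3,5,6,7,8,9}; box has {1,5,6,9} → only 4 remains.
R9C7 = 1: row 9 has {4,5,7,8,9}; col 7 has {3,4,6,7,9}; box has {2,3,7,8,9} → only 1 remains.
R9C8 = 6: row 9 has {1,4,5,7,8,9}; col 8 has {3,5}; box has {1,2,3,7,8,9} → only 6 remains.
R1C2 = 2: row 1 has {1,5,6,9}; col 2 has {4,6,9}; box has {3,4,5,7,8,9} → only 2 remains.
R1C4 = 3: row 1 has {1,2,5,6,9}; col 4 has {4,5,7,9}; box has {1,4,5,6,8,9} → only 3 remains.
R1C6 = 7: row 1 has {1,2,3,5,6,9}; col 6 has {1,2,3,4,5,6,8,9}; box has {1,3,4,5,6,8,9} → only 7 remains.
R1C9 = 4: row 1 has {1,2,3,5,6,7,9}; col 9 has {2,3,7,8,9}; box has {3,6,7} → only 4 remains.
R2C2 = 1: row 2 has {3,4,5,7,8}; col 2 has {2,4,6,9}; box has {2,3,4,5,7,8,9} → only 1 remains.
R2C3 = 6: row 2 has {1,3,4,5,7,8}; col 3 has {1,5,7,9}; box has {1,2,3,4,5,7,8,9} → only 6 remains.
R2C5 = 2: row 2 has {1,3,4,5,6,7,8}; col 5 has {1,3,4,6,7,8}; box has {1,3,4,5,6,7,8,9} → only 2 remains.
R2C8 = 9: row 2 has {1,2,3,4,5,6,7,8}; col 8 has {3,5,6}; box has {3,4,6,7} → only 9 remains.
R6C5 = 5: row 6 has {1,3,9}; col 5 has {1,2,3,4,6,7,8}; box has {1,3,4,7,8} → only 5 remains.
R6C9 = 6: row 6 has {1,3,5,9}; col 9 has {2,3,4,7,8,9}; box has {3,4,5,9} → only 6 remains.
R7C3 = 8: row 7 has {2,3,6,7,9}; col 3 has {1,5,6,7,9}; box has {1,4,5,6,9} → only 8 remains.
R7C4 = 1: row 7 has {2,3,6,7,8,9}; col 4 has {3,4,5,7,9}; box has {2,3,4,5,6,7,9} → only 1 remains.
R7C7 = 5: row 7 has {1,2,3,6,7,8,9}; col 7 has {1,3,4,6,7,9}; box has {1,2,3,6,7,8,9} → only 5 remains.
R7C8 = 4: row 7 has {1,2,3,5,6,7,8,9}; col 8 has {3,5,6,9}; box has {1,2,3,5,6,7,8,9} → only 4 remains.
R8C2 = 7: row 8 has {1,2,3,4,5,6,9}; col 2 has {1,2,4,6,9}; box has {1,4,5,6,8,9} → only 7 remains.
R8C4 = 8: row 8 has {1,2,3,4,5,6,7,9}; col 4 has {1,3,4,5,7,9}; box has {1,2,3,4,5,6,7,9} → only 8 remains.
R9C2 = 3: row 9 has {1,4,5,6,7,8,9}; col 2 has {1,2,4,6,7,9}; box has {1,4,5,6,7,8,9} → only 3 remains.
R9C3 = 2: row 9 has {1,3,4,5,6,7,8,9}; col 3 has {1,5,6,7,8,9}; box has {1,3,4,5,6,7,8,9} → only 2 remains.
R1C8 = 8: row 1 has {1,2,3,4,5,6,7,9}; col 8 has {3,4,5,6,9}; box has {3,4,6,7,9} → only 8 remains.
R3C7 = 2: row 3 has {3,4,6,7,8,9}; col 7 has {1,3,4,5,6,7,9}; box has {3,4,6,7,8,9} → only 2 remains.
R3C8 = 1: row 3 has {2,3,4,6,7,8,9}; col 8 has {3,4,5,6,8,9}; box has {2,3,4,6,7,8,9} → only 1 remains.
R3C9 = 5: row 3 has {1,2,3,4,6,7,8,9}; col 9 has {2,3,4,6,7,8,9}; box has {1,2,3,4,6,7,8,9} → only 5 remains.
R4C3 = 3: row 4 has {4,7}; col 3 has {1,2,5,6,7,8,9}; box has {1,2,6,7,9} → only 3 remains.
R4C5 = 9: row 4 has {3,4,7}; col 5 has {1,2,3,4,5,6,7,8}; box has {1,3,4,5,7,8} → only 9 remains.
R4C7 = 8: row 4 has {3,4,7,9}; col 7 has {1,2,3,4,5,6,7,9}; box has {3,4,5,6,9} → only 8 remains.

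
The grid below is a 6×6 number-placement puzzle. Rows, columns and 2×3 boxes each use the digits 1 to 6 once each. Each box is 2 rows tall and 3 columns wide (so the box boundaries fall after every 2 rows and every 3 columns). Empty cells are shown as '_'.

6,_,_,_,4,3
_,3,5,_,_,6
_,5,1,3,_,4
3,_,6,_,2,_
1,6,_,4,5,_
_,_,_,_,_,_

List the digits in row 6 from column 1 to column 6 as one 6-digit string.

R1C3 = 2 (sole candidate).
R2C1 = 4 (sole candidate).
R2C5 = 1 (sole candidate).
R3C1 = 2 (sole candidate).
R3C5 = 6 (sole candidate).
R4C2 = 4 (sole candidate).
R5C3 = 3 (sole candidate).
R5C6 = 2 (sole candidate).
R6C1 = 5: row 6 has {}; col 1 has {1,2,3,4,6}; box has {1,3,6} → only 5 remains.
R6C2 = 2: row 6 has {5}; col 2 has {3,4,5,6}; box has {1,3,5,6} → only 2 remains.
R6C3 = 4: row 6 has {2,5}; col 3 has {1,2,3,5,6}; box has {1,2,3,5,6} → only 4 remains.
R6C5 = 3: row 6 has {2,4,5}; col 5 has {1,2,4,5,6}; box has {2,4,5} → only 3 remains.
R6C6 = 1: row 6 has {2,3,4,5}; col 6 has {2,3,4,6}; box has {2,3,4,5} → only 1 remains.
R1C2 = 1 (sole candidate).
R1C4 = 5 (sole candidate).
R2C4 = 2 (sole candidate).
R4C4 = 1 (sole candidate).
R4C6 = 5 (sole candidate).
R6C4 = 6: row 6 has {1,2,3,4,5}; col 4 has {1,2,3,4,5}; box has {1,2,3,4,5} → only 6 remains.

524631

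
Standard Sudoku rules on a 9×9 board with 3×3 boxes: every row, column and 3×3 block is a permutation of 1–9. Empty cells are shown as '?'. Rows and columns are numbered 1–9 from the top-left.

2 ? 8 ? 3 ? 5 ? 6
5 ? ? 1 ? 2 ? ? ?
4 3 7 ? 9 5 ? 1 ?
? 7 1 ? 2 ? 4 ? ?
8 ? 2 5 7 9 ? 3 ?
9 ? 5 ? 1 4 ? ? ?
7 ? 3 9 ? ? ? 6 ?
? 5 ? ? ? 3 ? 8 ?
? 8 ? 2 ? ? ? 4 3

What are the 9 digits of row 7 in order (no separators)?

723948165

row 1, column 6 = 7 (sole candidate).
row 1, column 8 = 9 (sole candidate).
row 2, column 8 = 7 (sole candidate).
row 4, column 8 = 5 (sole candidate).
row 5, column 9 = 1 (sole candidate).
row 6, column 2 = 6 (sole candidate).
row 6, column 8 = 2 (sole candidate).
row 1, column 2 = 1 (sole candidate).
row 1, column 4 = 4 (sole candidate).
row 2, column 2 = 9 (sole candidate).
row 2, column 3 = 6 (sole candidate).
row 2, column 5 = 8 (sole candidate).
row 2, column 7 = 3 (sole candidate).
row 2, column 9 = 4 (sole candidate).
row 3, column 4 = 6 (sole candidate).
row 4, column 1 = 3 (sole candidate).
row 4, column 4 = 8 (sole candidate).
row 4, column 6 = 6 (sole candidate).
row 4, column 9 = 9 (sole candidate).
row 5, column 2 = 4 (sole candidate).
row 5, column 7 = 6 (sole candidate).
row 6, column 4 = 3 (sole candidate).
row 7, column 2 = 2: row 7 has {3,6,7,9}; col 2 has {1,3,4,5,6,7,8,9}; box has {3,5,7,8} → only 2 remains.
row 7, column 7 = 1: row 7 has {2,3,6,7,9}; col 7 has {3,4,5,6}; box has {3,4,6,8} → only 1 remains.
row 7, column 9 = 5: row 7 has {1,2,3,6,7,9}; col 9 has {1,3,4,6,9}; box has {1,3,4,6,8} → only 5 remains.
row 8, column 4 = 7 (sole candidate).
row 8, column 9 = 2 (sole candidate).
row 9, column 3 = 9 (sole candidate).
row 9, column 6 = 1 (sole candidate).
row 9, column 7 = 7 (sole candidate).
row 3, column 9 = 8 (sole candidate).
row 6, column 7 = 8 (sole candidate).
row 6, column 9 = 7 (sole candidate).
row 7, column 5 = 4: row 7 has {1,2,3,5,6,7,9}; col 5 has {1,2,3,7,8,9}; box has {1,2,3,7,9} → only 4 remains.
row 7, column 6 = 8: row 7 has {1,2,3,4,5,6,7,9}; col 6 has {1,2,3,4,5,6,7,9}; box has {1,2,3,4,7,9} → only 8 remains.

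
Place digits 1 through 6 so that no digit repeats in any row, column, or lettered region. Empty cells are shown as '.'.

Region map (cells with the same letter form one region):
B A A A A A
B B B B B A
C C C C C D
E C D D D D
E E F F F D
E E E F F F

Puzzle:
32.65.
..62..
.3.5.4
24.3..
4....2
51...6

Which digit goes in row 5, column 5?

row 1, column 6 = 1 (sole candidate).
row 2, column 1 = 1 (sole candidate).
row 2, column 2 = 5 (sole candidate).
row 2, column 5 = 4 (sole candidate).
row 2, column 6 = 3 (sole candidate).
row 3, column 1 = 6 (sole candidate).
row 4, column 6 = 5 (sole candidate).
row 5, column 2 = 6 (sole candidate).
row 5, column 4 = 1 (sole candidate).
row 5, column 5 = 3: row 5 has {1,2,4,6}; col 5 has {4,5}; region has {1,6} → only 3 remains.

3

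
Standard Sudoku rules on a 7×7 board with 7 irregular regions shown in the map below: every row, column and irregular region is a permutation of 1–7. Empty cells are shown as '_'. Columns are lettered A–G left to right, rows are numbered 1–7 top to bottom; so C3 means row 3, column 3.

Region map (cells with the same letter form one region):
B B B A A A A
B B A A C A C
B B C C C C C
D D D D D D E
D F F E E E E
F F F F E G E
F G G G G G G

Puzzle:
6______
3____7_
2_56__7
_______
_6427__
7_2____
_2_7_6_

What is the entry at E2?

C2 = 6: in row 2, 6 can only go here (every other open cell in that row sees a 6).
A4 = 4: in column 1, 4 can only go here (every other open cell in that column sees a 4).
E4 = 6: in region D, 6 can only go here (every other open cell in that region sees a 6).
F4 = 2: in row 4, 2 can only go here (every other open cell in that row sees a 2).
G6 = 6: in row 6, 6 can only go here (every other open cell in that row sees a 6).
E6 = 4: in region E, 4 can only go here (every other open cell in that region sees a 4).
G7 = 4: in row 7, 4 can only go here (every other open cell in that row sees a 4).
F3 = 4: in region C, 4 can only go here (every other open cell in that region sees a 4).
B3 = 1: row 3 has {2,4,5,6,7}; col 2 has {2,6}; region has {2,3,6} → only 1 remains.
E3 = 3: row 3 has {1,2,4,5,6,7}; col 5 has {4,6,7}; region has {4,5,6,7} → only 3 remains.
C1 = 7: row 1 has {6}; col 3 has {2,4,5,6}; region has {1,2,3,6} → only 7 remains.
B4 = 7: in row 4, 7 can only go here (every other open cell in that row sees a 7).
C7 = 3: in row 7, 3 can only go here (every other open cell in that row sees a 3).
C4 = 1: row 4 has {2,4,6,7}; col 3 has {2,3,4,5,6,7}; region has {2,4,6,7} → only 1 remains.
A5 = 5: row 5 has {2,4,6,7}; col 1 has {2,3,4,6,7}; region has {1,2,4,6,7} → only 5 remains.
A7 = 1: row 7 has {2,3,4,6,7}; col 1 has {2,3,4,5,6,7}; region has {2,4,6,7} → only 1 remains.
E7 = 5: row 7 has {1,2,3,4,6,7}; col 5 has {3,4,6,7}; region has {2,3,4,6,7} → only 5 remains.
D4 = 3: row 4 has {1,2,4,6,7}; col 4 has {2,6,7}; region has {1,2,4,5,6,7} → only 3 remains.
G4 = 5: row 4 has {1,2,3,4,6,7}; col 7 has {4,6,7}; region has {2,4,6,7} → only 5 remains.
D6 = 5: row 6 has {2,4,6,7}; col 4 has {2,3,6,7}; region has {1,2,4,6,7} → only 5 remains.
F6 = 1: row 6 has {2,4,5,6,7}; col 6 has {2,4,6,7}; region has {2,3,4,5,6,7} → only 1 remains.
F5 = 3: row 5 has {2,4,5,6,7}; col 6 has {1,2,4,6,7}; region has {2,4,5,6,7} → only 3 remains.
G5 = 1: row 5 has {2,3,4,5,6,7}; col 7 has {4,5,6,7}; region has {2,3,4,5,6,7} → only 1 remains.
B6 = 3: row 6 has {1,2,4,5,6,7}; col 2 has {1,2,6,7}; region has {1,2,4,5,6,7} → only 3 remains.
F1 = 5: row 1 has {6,7}; col 6 has {1,2,3,4,6,7}; region has {6,7} → only 5 remains.
G2 = 2: row 2 has {3,6,7}; col 7 has {1,4,5,6,7}; region has {3,4,5,6,7} → only 2 remains.
B1 = 4: row 1 has {5,6,7}; col 2 has {1,2,3,6,7}; region has {1,2,3,6,7} → only 4 remains.
D1 = 1: row 1 has {4,5,6,7}; col 4 has {2,3,5,6,7}; region has {5,6,7} → only 1 remains.
E1 = 2: row 1 has {1,4,5,6,7}; col 5 has {3,4,5,6,7}; region has {1,5,6,7} → only 2 remains.
G1 = 3: row 1 has {1,2,4,5,6,7}; col 7 has {1,2,4,5,6,7}; region has {1,2,5,6,7} → only 3 remains.
B2 = 5: row 2 has {2,3,6,7}; col 2 has {1,2,3,4,6,7}; region has {1,2,3,4,6,7} → only 5 remains.
D2 = 4: row 2 has {2,3,5,6,7}; col 4 has {1,2,3,5,6,7}; region has {1,2,3,5,6,7} → only 4 remains.
E2 = 1: row 2 has {2,3,4,5,6,7}; col 5 has {2,3,4,5,6,7}; region has {2,3,4,5,6,7} → only 1 remains.

1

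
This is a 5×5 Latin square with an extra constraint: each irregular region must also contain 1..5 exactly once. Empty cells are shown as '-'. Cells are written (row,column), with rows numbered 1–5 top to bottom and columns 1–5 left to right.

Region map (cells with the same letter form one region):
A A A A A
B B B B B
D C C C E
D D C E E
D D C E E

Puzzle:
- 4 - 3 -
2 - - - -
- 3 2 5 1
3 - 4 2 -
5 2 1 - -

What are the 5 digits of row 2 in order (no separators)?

(1,1) = 1 (sole candidate).
(1,3) = 5 (sole candidate).
(1,5) = 2 (sole candidate).
(2,3) = 3: row 2 has {2}; col 3 has {1,2,4,5}; region has {2} → only 3 remains.
(3,1) = 4 (sole candidate).
(4,2) = 1 (sole candidate).
(4,5) = 5 (sole candidate).
(5,4) = 4 (sole candidate).
(5,5) = 3 (sole candidate).
(2,2) = 5: row 2 has {2,3}; col 2 has {1,2,3,4}; region has {2,3} → only 5 remains.
(2,4) = 1: row 2 has {2,3,5}; col 4 has {2,3,4,5}; region has {2,3,5} → only 1 remains.
(2,5) = 4: row 2 has {1,2,3,5}; col 5 has {1,2,3,5}; region has {1,2,3,5} → only 4 remains.

25314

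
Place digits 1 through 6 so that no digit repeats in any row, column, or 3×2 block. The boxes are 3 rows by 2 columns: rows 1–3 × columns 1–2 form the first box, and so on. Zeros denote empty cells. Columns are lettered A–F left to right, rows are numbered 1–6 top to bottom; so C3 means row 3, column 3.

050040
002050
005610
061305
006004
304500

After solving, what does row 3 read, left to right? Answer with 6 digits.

C1 = 3 (sole candidate).
D1 = 1 (sole candidate).
D2 = 4 (sole candidate).
E4 = 2 (sole candidate).
D5 = 2 (sole candidate).
E5 = 3 (sole candidate).
E6 = 6 (sole candidate).
F6 = 1 (sole candidate).
A4 = 4 (sole candidate).
B5 = 1 (sole candidate).
B6 = 2 (sole candidate).
B2 = 3 (sole candidate).
F2 = 6 (sole candidate).
A3 = 2: row 3 has {1,5,6}; col 1 has {3,4}; box has {3,5} → only 2 remains.
B3 = 4: row 3 has {1,2,5,6}; col 2 has {1,2,3,5,6}; box has {2,3,5} → only 4 remains.
F3 = 3: row 3 has {1,2,4,5,6}; col 6 has {1,4,5,6}; box has {1,4,5,6} → only 3 remains.

245613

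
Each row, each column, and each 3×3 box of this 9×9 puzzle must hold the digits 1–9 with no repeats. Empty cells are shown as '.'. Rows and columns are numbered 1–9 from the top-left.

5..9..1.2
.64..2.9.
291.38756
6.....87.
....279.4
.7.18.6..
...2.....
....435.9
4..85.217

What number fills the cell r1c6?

r2c7 = 3 (sole candidate).
r2c9 = 8 (sole candidate).
r3c4 = 4 (sole candidate).
r4c5 = 9 (sole candidate).
r5c8 = 3 (sole candidate).
r6c8 = 2 (sole candidate).
r6c9 = 5 (sole candidate).
r7c7 = 4 (sole candidate).
r7c9 = 3 (sole candidate).
r9c2 = 3 (sole candidate).
r1c2 = 8 (sole candidate).
r1c6 = 6: row 1 has {1,2,5,8,9}; col 6 has {2,3,7,8}; box has {2,3,4,8,9} → only 6 remains.

6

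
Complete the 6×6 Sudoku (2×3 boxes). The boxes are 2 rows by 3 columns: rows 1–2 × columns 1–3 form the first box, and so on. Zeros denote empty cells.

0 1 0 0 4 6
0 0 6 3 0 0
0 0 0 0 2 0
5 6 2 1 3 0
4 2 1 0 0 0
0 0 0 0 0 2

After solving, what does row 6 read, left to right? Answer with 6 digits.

653412

r2c1 = 2 (sole candidate).
r4c6 = 4 (sole candidate).
r1c1 = 3 (sole candidate).
r1c3 = 5 (sole candidate).
r1c4 = 2 (sole candidate).
r2c2 = 4 (sole candidate).
r3c1 = 1 (sole candidate).
r3c2 = 3 (sole candidate).
r3c3 = 4 (sole candidate).
r3c6 = 5 (sole candidate).
r5c6 = 3 (sole candidate).
r6c1 = 6: row 6 has {2}; col 1 has {1,2,3,4,5}; box has {1,2,4} → only 6 remains.
r6c2 = 5: row 6 has {2,6}; col 2 has {1,2,3,4,6}; box has {1,2,4,6} → only 5 remains.
r6c3 = 3: row 6 has {2,5,6}; col 3 has {1,2,4,5,6}; box has {1,2,4,5,6} → only 3 remains.
r6c4 = 4: row 6 has {2,3,5,6}; col 4 has {1,2,3}; box has {2,3} → only 4 remains.
r6c5 = 1: row 6 has {2,3,4,5,6}; col 5 has {2,3,4}; box has {2,3,4} → only 1 remains.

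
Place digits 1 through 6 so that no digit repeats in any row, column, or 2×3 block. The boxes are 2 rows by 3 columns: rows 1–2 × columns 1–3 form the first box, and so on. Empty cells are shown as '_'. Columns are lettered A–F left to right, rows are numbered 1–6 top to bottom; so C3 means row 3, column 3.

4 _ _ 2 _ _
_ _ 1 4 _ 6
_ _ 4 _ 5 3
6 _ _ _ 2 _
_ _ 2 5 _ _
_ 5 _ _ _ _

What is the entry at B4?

E2 = 3: row 2 has {1,4,6}; col 5 has {2,5}; box has {2,4,6} → only 3 remains.
D4 = 1: row 4 has {2,6}; col 4 has {2,4,5}; box has {2,3,5} → only 1 remains.
F4 = 4: row 4 has {1,2,6}; col 6 has {3,6}; box has {1,2,3,5} → only 4 remains.
F5 = 1: row 5 has {2,5}; col 6 has {3,4,6}; box has {5} → only 1 remains.
F6 = 2: row 6 has {5}; col 6 has {1,3,4,6}; box has {1,5} → only 2 remains.
E1 = 1: row 1 has {2,4}; col 5 has {2,3,5}; box has {2,3,4,6} → only 1 remains.
F1 = 5: row 1 has {1,2,4}; col 6 has {1,2,3,4,6}; box has {1,2,3,4,6} → only 5 remains.
B2 = 2: row 2 has {1,3,4,6}; col 2 has {5}; box has {1,4} → only 2 remains.
B3 = 1: row 3 has {3,4,5}; col 2 has {2,5}; box has {4,6} → only 1 remains.
D3 = 6: row 3 has {1,3,4,5}; col 4 has {1,2,4,5}; box has {1,2,3,4,5} → only 6 remains.
B4 = 3: row 4 has {1,2,4,6}; col 2 has {1,2,5}; box has {1,4,6} → only 3 remains.

3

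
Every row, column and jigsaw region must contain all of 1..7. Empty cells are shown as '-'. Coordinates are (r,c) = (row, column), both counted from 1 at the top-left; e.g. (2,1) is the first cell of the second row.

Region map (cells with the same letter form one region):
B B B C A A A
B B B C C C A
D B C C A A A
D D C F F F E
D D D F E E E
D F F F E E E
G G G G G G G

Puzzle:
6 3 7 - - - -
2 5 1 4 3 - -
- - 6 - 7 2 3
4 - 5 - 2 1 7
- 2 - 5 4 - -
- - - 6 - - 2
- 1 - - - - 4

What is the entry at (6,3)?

4

(2,6) = 7 (sole candidate).
(2,7) = 6 (sole candidate).
(3,2) = 4 (sole candidate).
(3,4) = 1 (sole candidate).
(4,2) = 6 (sole candidate).
(4,4) = 3 (sole candidate).
(5,3) = 3 (sole candidate).
(5,6) = 6 (sole candidate).
(5,7) = 1 (sole candidate).
(6,2) = 7 (sole candidate).
(6,3) = 4: row 6 has {2,6,7}; col 3 has {1,3,5,6,7}; region has {1,2,3,5,6,7} → only 4 remains.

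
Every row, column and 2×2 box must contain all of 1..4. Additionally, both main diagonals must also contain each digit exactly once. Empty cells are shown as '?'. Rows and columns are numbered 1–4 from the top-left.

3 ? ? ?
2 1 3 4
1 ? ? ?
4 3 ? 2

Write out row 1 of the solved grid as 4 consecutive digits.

row 1, column 2 = 4: row 1 has {3}; col 2 has {1,3}; box has {1,2,3} → only 4 remains.
row 1, column 4 = 1: row 1 has {3,4}; col 4 has {2,4}; box has {3,4}; anti-diagonal has {3,4} → only 1 remains.
row 3, column 2 = 2: row 3 has {1}; col 2 has {1,3,4}; box has {1,3,4}; anti-diagonal has {1,3,4} → only 2 remains.
row 3, column 3 = 4: row 3 has {1,2}; col 3 has {3}; box has {2}; main diagonal has {1,2,3} → only 4 remains.
row 3, column 4 = 3: row 3 has {1,2,4}; col 4 has {1,2,4}; box has {2,4} → only 3 remains.
row 4, column 3 = 1: row 4 has {2,3,4}; col 3 has {3,4}; box has {2,3,4} → only 1 remains.
row 1, column 3 = 2: row 1 has {1,3,4}; col 3 has {1,3,4}; box has {1,3,4} → only 2 remains.

3421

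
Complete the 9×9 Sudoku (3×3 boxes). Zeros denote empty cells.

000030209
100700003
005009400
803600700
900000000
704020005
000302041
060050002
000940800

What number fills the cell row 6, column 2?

row 4, column 9 = 4 (sole candidate).
row 6, column 2 = 1: row 6 has {2,4,5,7}; col 2 has {6}; box has {3,4,7,8,9} → only 1 remains.

1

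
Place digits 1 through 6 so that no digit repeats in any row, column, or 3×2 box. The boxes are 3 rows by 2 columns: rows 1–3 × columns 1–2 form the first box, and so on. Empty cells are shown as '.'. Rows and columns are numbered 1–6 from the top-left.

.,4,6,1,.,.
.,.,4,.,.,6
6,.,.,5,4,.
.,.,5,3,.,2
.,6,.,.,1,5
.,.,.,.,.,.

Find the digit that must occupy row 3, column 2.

2

row 1, column 6 = 3 (sole candidate).
row 2, column 4 = 2 (sole candidate).
row 2, column 5 = 5 (sole candidate).
row 3, column 3 = 3 (sole candidate).
row 3, column 6 = 1 (sole candidate).
row 4, column 2 = 1 (sole candidate).
row 4, column 5 = 6 (sole candidate).
row 5, column 3 = 2 (sole candidate).
row 5, column 4 = 4 (sole candidate).
row 6, column 3 = 1 (sole candidate).
row 6, column 4 = 6 (sole candidate).
row 6, column 5 = 3 (sole candidate).
row 6, column 6 = 4 (sole candidate).
row 1, column 5 = 2 (sole candidate).
row 2, column 2 = 3 (sole candidate).
row 3, column 2 = 2: row 3 has {1,3,4,5,6}; col 2 has {1,3,4,6}; box has {3,4,6} → only 2 remains.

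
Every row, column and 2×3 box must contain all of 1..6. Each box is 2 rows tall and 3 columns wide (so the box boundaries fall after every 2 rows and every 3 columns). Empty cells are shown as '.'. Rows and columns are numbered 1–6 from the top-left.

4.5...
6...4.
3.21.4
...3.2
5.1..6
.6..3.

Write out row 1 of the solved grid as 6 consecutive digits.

425613

row 2, column 3 = 3 (sole candidate).
row 3, column 2 = 5 (sole candidate).
row 3, column 5 = 6 (sole candidate).
row 4, column 1 = 1 (sole candidate).
row 4, column 2 = 4 (sole candidate).
row 4, column 3 = 6 (sole candidate).
row 4, column 5 = 5 (sole candidate).
row 5, column 5 = 2 (sole candidate).
row 6, column 1 = 2 (sole candidate).
row 6, column 3 = 4 (sole candidate).
row 6, column 4 = 5 (sole candidate).
row 6, column 6 = 1 (sole candidate).
row 1, column 5 = 1: row 1 has {4,5}; col 5 has {2,3,4,5,6}; box has {4} → only 1 remains.
row 1, column 6 = 3: row 1 has {1,4,5}; col 6 has {1,2,4,6}; box has {1,4} → only 3 remains.
row 2, column 4 = 2 (sole candidate).
row 2, column 6 = 5 (sole candidate).
row 5, column 2 = 3 (sole candidate).
row 5, column 4 = 4 (sole candidate).
row 1, column 2 = 2: row 1 has {1,3,4,5}; col 2 has {3,4,5,6}; box has {3,4,5,6} → only 2 remains.
row 1, column 4 = 6: row 1 has {1,2,3,4,5}; col 4 has {1,2,3,4,5}; box has {1,2,3,4,5} → only 6 remains.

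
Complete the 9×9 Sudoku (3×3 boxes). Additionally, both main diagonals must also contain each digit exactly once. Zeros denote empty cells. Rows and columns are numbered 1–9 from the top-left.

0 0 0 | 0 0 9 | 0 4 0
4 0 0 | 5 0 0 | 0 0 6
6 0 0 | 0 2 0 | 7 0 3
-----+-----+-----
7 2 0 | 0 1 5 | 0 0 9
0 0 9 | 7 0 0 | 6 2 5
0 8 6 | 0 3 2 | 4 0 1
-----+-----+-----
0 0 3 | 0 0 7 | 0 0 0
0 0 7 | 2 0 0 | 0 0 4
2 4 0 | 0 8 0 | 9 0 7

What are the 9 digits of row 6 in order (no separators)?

586932471

r1c9 = 8: row 1 has {4,9}; col 9 has {1,3,4,5,6,7,9}; box has {3,4,6,7}; anti-diagonal has {2,3,5,7} → only 8 remains.
r2c5 = 7: row 2 has {4,5,6}; col 5 has {1,2,3,8}; box has {2,5,9} → only 7 remains.
r4c3 = 4: row 4 has {1,2,5,7,9}; col 3 has {3,6,7,9}; box has {2,6,7,8,9} → only 4 remains.
r5c5 = 4: row 5 has {2,5,6,7,9}; col 5 has {1,2,3,7,8}; box has {1,2,3,5,7}; main diagonal has {2,7}; anti-diagonal has {2,3,5,7,8} → only 4 remains.
r5c6 = 8: row 5 has {2,4,5,6,7,9}; col 6 has {2,5,7,9}; box has {1,2,3,4,5,7} → only 8 remains.
r6c1 = 5: row 6 has {1,2,3,4,6,8}; col 1 has {2,4,6,7}; box has {2,4,6,7,8,9} → only 5 remains.
r6c4 = 9: row 6 has {1,2,3,4,5,6,8}; col 4 has {2,5,7}; box has {1,2,3,4,5,7,8}; anti-diagonal has {2,3,4,5,7,8} → only 9 remains.
r6c8 = 7: row 6 has {1,2,3,4,5,6,8,9}; col 8 has {2,4}; box has {1,2,4,5,6,9} → only 7 remains.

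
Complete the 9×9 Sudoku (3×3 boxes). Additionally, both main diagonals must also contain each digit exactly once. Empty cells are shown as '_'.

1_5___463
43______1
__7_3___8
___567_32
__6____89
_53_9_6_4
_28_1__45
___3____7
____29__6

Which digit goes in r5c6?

r4c7 = 1: row 4 has {2,3,5,6,7}; col 7 has {4,6}; box has {2,3,4,6,8,9} → only 1 remains.
r5c5 = 4: row 5 has {6,8,9}; col 5 has {1,2,3,6,9}; box has {5,6,7,9}; main diagonal has {1,3,5,6,7}; anti-diagonal has {3,7,8} → only 4 remains.
r6c8 = 7: row 6 has {3,4,5,6,9}; col 8 has {3,4,6,8}; box has {1,2,3,4,6,8,9} → only 7 remains.
r7c6 = 6: row 7 has {1,2,4,5,8}; col 6 has {7,9}; box has {1,2,3,9} → only 6 remains.
r7c7 = 9: row 7 has {1,2,4,5,6,8}; col 7 has {1,4,6}; box has {4,5,6,7}; main diagonal has {1,3,4,5,6,7} → only 9 remains.
r8c8 = 2: row 8 has {3,7}; col 8 has {3,4,6,7,8}; box has {4,5,6,7,9}; main diagonal has {1,3,4,5,6,7,9} → only 2 remains.
r9c1 = 5: row 9 has {2,6,9}; col 1 has {1,4}; box has {2,8}; anti-diagonal has {3,4,7,8} → only 5 remains.
r9c8 = 1: row 9 has {2,5,6,9}; col 8 has {2,3,4,6,7,8}; box has {2,4,5,6,7,9} → only 1 remains.
r2c8 = 9: row 2 has {1,3,4}; col 8 has {1,2,3,4,6,7,8}; box has {1,3,4,6,8}; anti-diagonal has {3,4,5,7,8} → only 9 remains.
r3c7 = 2: row 3 has {3,7,8}; col 7 has {1,4,6,9}; box has {1,3,4,6,8,9}; anti-diagonal has {3,4,5,7,8,9} → only 2 remains.
r3c8 = 5: row 3 has {2,3,7,8}; col 8 has {1,2,3,4,6,7,8,9}; box has {1,2,3,4,6,8,9} → only 5 remains.
r5c7 = 5: row 5 has {4,6,8,9}; col 7 has {1,2,4,6,9}; box has {1,2,3,4,6,7,8,9} → only 5 remains.
r6c4 = 1: row 6 has {3,4,5,6,7,9}; col 4 has {3,5}; box has {4,5,6,7,9}; anti-diagonal has {2,3,4,5,7,8,9} → only 1 remains.
r6c6 = 8: row 6 has {1,3,4,5,6,7,9}; col 6 has {6,7,9}; box has {1,4,5,6,7,9}; main diagonal has {1,2,3,4,5,6,7,9} → only 8 remains.
r7c4 = 7: row 7 has {1,2,4,5,6,8,9}; col 4 has {1,3,5}; box has {1,2,3,6,9} → only 7 remains.
r8c2 = 6: row 8 has {2,3,7}; col 2 has {2,3,5}; box has {2,5,8}; anti-diagonal has {1,2,3,4,5,7,8,9} → only 6 remains.
r8c7 = 8: row 8 has {2,3,6,7}; col 7 has {1,2,4,5,6,9}; box has {1,2,4,5,6,7,9} → only 8 remains.
r9c3 = 4: row 9 has {1,2,5,6,9}; col 3 has {3,5,6,7,8}; box has {2,5,6,8} → only 4 remains.
r9c4 = 8: row 9 has {1,2,4,5,6,9}; col 4 has {1,3,5,7}; box has {1,2,3,6,7,9} → only 8 remains.
r9c7 = 3: row 9 has {1,2,4,5,6,8,9}; col 7 has {1,2,4,5,6,8,9}; box has {1,2,4,5,6,7,8,9} → only 3 remains.
r1c6 = 2: row 1 has {1,3,4,5,6}; col 6 has {6,7,8,9}; box has {3} → only 2 remains.
r2c3 = 2: row 2 has {1,3,4,9}; col 3 has {3,4,5,6,7,8}; box has {1,3,4,5,7} → only 2 remains.
r2c4 = 6: row 2 has {1,2,3,4,9}; col 4 has {1,3,5,7,8}; box has {2,3} → only 6 remains.
r2c6 = 5: row 2 has {1,2,3,4,6,9}; col 6 has {2,6,7,8,9}; box has {2,3,6} → only 5 remains.
r2c7 = 7: row 2 has {1,2,3,4,5,6,9}; col 7 has {1,2,3,4,5,6,8,9}; box has {1,2,3,4,5,6,8,9} → only 7 remains.
r3c2 = 9: row 3 has {2,3,5,7,8}; col 2 has {2,3,5,6}; box has {1,2,3,4,5,7} → only 9 remains.
r3c4 = 4: row 3 has {2,3,5,7,8,9}; col 4 has {1,3,5,6,7,8}; box has {2,3,5,6} → only 4 remains.
r3c6 = 1: row 3 has {2,3,4,5,7,8,9}; col 6 has {2,5,6,7,8,9}; box has {2,3,4,5,6} → only 1 remains.
r4c3 = 9: row 4 has {1,2,3,5,6,7}; col 3 has {2,3,4,5,6,7,8}; box has {3,5,6} → only 9 remains.
r5c4 = 2: row 5 has {4,5,6,8,9}; col 4 has {1,3,4,5,6,7,8}; box has {1,4,5,6,7,8,9} → only 2 remains.
r5c6 = 3: row 5 has {2,4,5,6,8,9}; col 6 has {1,2,5,6,7,8,9}; box has {1,2,4,5,6,7,8,9} → only 3 remains.

3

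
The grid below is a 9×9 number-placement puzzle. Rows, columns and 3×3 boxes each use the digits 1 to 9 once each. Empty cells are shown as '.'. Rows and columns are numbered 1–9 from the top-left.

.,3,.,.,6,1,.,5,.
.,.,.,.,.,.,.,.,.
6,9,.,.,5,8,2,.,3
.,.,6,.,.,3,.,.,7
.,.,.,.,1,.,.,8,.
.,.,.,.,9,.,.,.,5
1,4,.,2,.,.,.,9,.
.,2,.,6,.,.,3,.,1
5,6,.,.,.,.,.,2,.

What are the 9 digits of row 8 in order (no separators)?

729685341

r8c6 = 5: in row 8, 5 can only go here (every other open cell in that row sees a 5).
r7c6 = 7: row 7 has {1,2,4,9}; col 6 has {1,3,5,8}; box has {2,5,6} → only 7 remains.
r7c7 = 5: in row 7, 5 can only go here (every other open cell in that row sees a 5).
r7c9 = 6: in row 7, 6 can only go here (every other open cell in that row sees a 6).
r9c4 = 1: in row 9, 1 can only go here (every other open cell in that row sees a 1).
r2c4 = 3: in column 4, 3 can only go here (every other open cell in that column sees a 3).
r1c4 = 9: in column 4, 9 can only go here (every other open cell in that column sees a 9).
r2c5 = 7: in column 5, 7 can only go here (every other open cell in that column sees a 7).
r3c4 = 4: row 3 has {2,3,5,6,8,9}; col 4 has {1,2,3,6,9}; box has {1,3,5,6,7,8,9} → only 4 remains.
r2c6 = 2: row 2 has {3,7}; col 6 has {1,3,5,7,8}; box has {1,3,4,5,6,7,8,9} → only 2 remains.
r4c5 = 2: in column 5, 2 can only go here (every other open cell in that column sees a 2).
r9c6 = 9: in column 6, 9 can only go here (every other open cell in that column sees a 9).
r6c8 = 3: in column 8, 3 can only go here (every other open cell in that column sees a 3).
r5c1 = 3: in column 1, 3 can only go here (every other open cell in that column sees a 3).
r2c8 = 6: in column 8, 6 can only go here (every other open cell in that column sees a 6).
r5c9 = 2: in column 9, 2 can only go here (every other open cell in that column sees a 2).
r2c9 = 9: in column 9, 9 can only go here (every other open cell in that column sees a 9).
Singles propagation stalls; r8c5 is still open with candidates {4,8}.
  Try r8c5 = 4: this forces r8c8=7, r3c8=1, r4c8=4, r3c3=7; then row 9 has no cell left for 7 — contradiction.
So r8c5 = 8.
r7c5 = 3 (sole candidate).
r9c5 = 4 (sole candidate).
r9c9 = 8 (sole candidate).
r1c9 = 4 (sole candidate).
r7c3 = 8 (sole candidate).
r9c7 = 7 (sole candidate).
r1c7 = 8 (sole candidate).
r2c7 = 1 (sole candidate).
r3c8 = 7 (sole candidate).
r8c8 = 4: row 8 has {1,2,3,5,6,8}; col 8 has {2,3,5,6,7,8,9}; box has {1,2,3,5,6,7,8,9} → only 4 remains.
r9c3 = 3 (sole candidate).
r3c3 = 1 (sole candidate).
r4c8 = 1 (sole candidate).
r6c2 = 1 (hidden single in row 6).
r5c2 = 7 (hidden single in column 2).
r5c4 = 5 (sole candidate).
r4c4 = 8 (sole candidate).
r6c4 = 7 (sole candidate).
r4c2 = 5 (sole candidate).
r2c2 = 8 (sole candidate).
r2c1 = 4 (sole candidate).
r2c3 = 5 (sole candidate).
r4c1 = 9 (sole candidate).
r4c7 = 4 (sole candidate).
r5c3 = 4 (sole candidate).
r5c6 = 6 (sole candidate).
r5c7 = 9 (sole candidate).
r6c3 = 2 (sole candidate).
r6c6 = 4 (sole candidate).
r6c7 = 6 (sole candidate).
r8c1 = 7: row 8 has {1,2,3,4,5,6,8}; col 1 has {1,3,4,5,6,9}; box has {1,2,3,4,5,6,8} → only 7 remains.
r8c3 = 9: row 8 has {1,2,3,4,5,6,7,8}; col 3 has {1,2,3,4,5,6,8}; box has {1,2,3,4,5,6,7,8} → only 9 remains.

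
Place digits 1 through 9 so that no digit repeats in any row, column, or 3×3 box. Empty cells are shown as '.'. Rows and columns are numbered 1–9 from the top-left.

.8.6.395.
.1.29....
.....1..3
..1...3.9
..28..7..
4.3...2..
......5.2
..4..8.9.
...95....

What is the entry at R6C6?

R1C3 = 7 (sole candidate).
R1C5 = 4 (sole candidate).
R1C9 = 1 (sole candidate).
R1C1 = 2 (sole candidate).
R2C1 = 3 (hidden single in row 2).
R3C8 = 2 (hidden single in row 3).
R5C5 = 3 (hidden single in row 5).
R5C8 = 1 (hidden single in row 5).
R3C2 = 4 (hidden single in column 2).
R3C5 = 8 (hidden single in column 5).
R3C7 = 6 (sole candidate).
R8C7 = 1 (sole candidate).
R2C3 = 6 (hidden single in row 2).
R9C3 = 8 (sole candidate).
R9C7 = 4 (sole candidate).
R2C7 = 8 (sole candidate).
R7C3 = 9 (sole candidate).
R3C3 = 5 (sole candidate).
R3C4 = 7 (sole candidate).
R8C4 = 3 (sole candidate).
R2C6 = 5 (sole candidate).
R3C1 = 9 (sole candidate).
R7C8 = 8 (hidden single in row 7).
R6C8 = 6 (sole candidate).
R4C8 = 4 (sole candidate).
R5C9 = 5 (sole candidate).
R6C9 = 8 (sole candidate).
R2C8 = 7 (sole candidate).
R2C9 = 4 (sole candidate).
R4C4 = 5 (sole candidate).
R5C1 = 6 (sole candidate).
R5C2 = 9 (sole candidate).
R5C6 = 4 (sole candidate).
R6C4 = 1 (sole candidate).
R6C5 = 7 (sole candidate).
R6C6 = 9: row 6 has {1,2,3,4,6,7,8}; col 6 has {1,3,4,5,8}; box has {1,3,4,5,7,8} → only 9 remains.

9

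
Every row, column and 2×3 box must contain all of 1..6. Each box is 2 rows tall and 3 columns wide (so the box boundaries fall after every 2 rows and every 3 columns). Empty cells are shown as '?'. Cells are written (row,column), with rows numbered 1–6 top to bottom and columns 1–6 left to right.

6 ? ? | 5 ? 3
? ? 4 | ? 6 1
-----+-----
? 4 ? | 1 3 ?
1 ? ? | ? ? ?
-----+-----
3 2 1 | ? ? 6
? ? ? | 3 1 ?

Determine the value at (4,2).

5

(1,2) = 1: row 1 has {3,5,6}; col 2 has {2,4}; box has {4,6} → only 1 remains.
(1,3) = 2: row 1 has {1,3,5,6}; col 3 has {1,4}; box has {1,4,6} → only 2 remains.
(1,5) = 4: row 1 has {1,2,3,5,6}; col 5 has {1,3,6}; box has {1,3,5,6} → only 4 remains.
(2,1) = 5: row 2 has {1,4,6}; col 1 has {1,3,6}; box has {1,2,4,6} → only 5 remains.
(2,2) = 3: row 2 has {1,4,5,6}; col 2 has {1,2,4}; box has {1,2,4,5,6} → only 3 remains.
(2,4) = 2: row 2 has {1,3,4,5,6}; col 4 has {1,3,5}; box has {1,3,4,5,6} → only 2 remains.
(3,1) = 2: row 3 has {1,3,4}; col 1 has {1,3,5,6}; box has {1,4} → only 2 remains.
(3,6) = 5: row 3 has {1,2,3,4}; col 6 has {1,3,6}; box has {1,3} → only 5 remains.
(4,5) = 2: row 4 has {1}; col 5 has {1,3,4,6}; box has {1,3,5} → only 2 remains.
(4,6) = 4: row 4 has {1,2}; col 6 has {1,3,5,6}; box has {1,2,3,5} → only 4 remains.
(5,4) = 4: row 5 has {1,2,3,6}; col 4 has {1,2,3,5}; box has {1,3,6} → only 4 remains.
(5,5) = 5: row 5 has {1,2,3,4,6}; col 5 has {1,2,3,4,6}; box has {1,3,4,6} → only 5 remains.
(6,1) = 4: row 6 has {1,3}; col 1 has {1,2,3,5,6}; box has {1,2,3} → only 4 remains.
(6,6) = 2: row 6 has {1,3,4}; col 6 has {1,3,4,5,6}; box has {1,3,4,5,6} → only 2 remains.
(3,3) = 6: row 3 has {1,2,3,4,5}; col 3 has {1,2,4}; box has {1,2,4} → only 6 remains.
(4,2) = 5: row 4 has {1,2,4}; col 2 has {1,2,3,4}; box has {1,2,4,6} → only 5 remains.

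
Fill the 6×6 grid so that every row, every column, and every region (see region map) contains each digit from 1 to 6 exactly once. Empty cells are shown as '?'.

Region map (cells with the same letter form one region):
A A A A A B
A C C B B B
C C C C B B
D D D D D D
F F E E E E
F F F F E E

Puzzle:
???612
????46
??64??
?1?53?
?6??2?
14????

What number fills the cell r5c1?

r3c5 = 5 (sole candidate).
r4c6 = 4 (sole candidate).
r6c5 = 6 (sole candidate).
r4c3 = 2 (sole candidate).
r4c1 = 6 (sole candidate).
r3c6 = 1 (hidden single in row 3).
r2c4 = 3 (sole candidate).
r5c4 = 1 (sole candidate).
r6c4 = 2 (sole candidate).
r2c3 = 1 (hidden single in row 2).
r5c3 = 4 (hidden single in row 5).
r1c1 = 4 (hidden single in row 1).
r2c1 = 2 (hidden single in region A).
r2c2 = 5 (sole candidate).
r3c1 = 3 (sole candidate).
r3c2 = 2 (sole candidate).
r5c1 = 5: row 5 has {1,2,4,6}; col 1 has {1,2,3,4,6}; region has {1,2,4,6} → only 5 remains.

5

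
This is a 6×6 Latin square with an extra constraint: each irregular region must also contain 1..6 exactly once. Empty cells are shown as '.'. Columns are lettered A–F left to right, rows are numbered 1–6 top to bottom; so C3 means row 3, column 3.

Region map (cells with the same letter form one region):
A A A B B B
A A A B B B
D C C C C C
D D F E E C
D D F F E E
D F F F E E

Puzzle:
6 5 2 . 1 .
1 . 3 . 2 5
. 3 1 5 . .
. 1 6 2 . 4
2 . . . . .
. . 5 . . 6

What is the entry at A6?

3

F1 = 3 (sole candidate).
B2 = 4 (sole candidate).
D2 = 6 (sole candidate).
A3 = 4 (sole candidate).
E3 = 6 (sole candidate).
F3 = 2 (sole candidate).
B5 = 6 (sole candidate).
C5 = 4 (sole candidate).
F5 = 1 (sole candidate).
A6 = 3: row 6 has {5,6}; col 1 has {1,2,4,6}; region has {1,2,4,6} → only 3 remains.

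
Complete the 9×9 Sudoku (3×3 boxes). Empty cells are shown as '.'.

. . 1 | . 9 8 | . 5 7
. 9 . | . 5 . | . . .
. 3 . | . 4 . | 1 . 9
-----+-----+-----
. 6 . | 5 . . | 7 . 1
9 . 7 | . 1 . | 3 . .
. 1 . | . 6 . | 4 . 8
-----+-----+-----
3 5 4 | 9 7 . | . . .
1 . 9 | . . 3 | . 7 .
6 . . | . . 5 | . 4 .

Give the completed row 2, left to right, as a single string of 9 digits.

896751234

row 1, column 4 = 3 (hidden single in row 1).
row 1, column 7 = 6 (hidden single in row 1).
row 5, column 9 = 5 (hidden single in row 5).
row 5, column 8 = 6 (hidden single in row 5).
row 6, column 3 = 3 (hidden single in row 6).
row 4, column 5 = 3 (hidden single in row 4).
row 6, column 1 = 5 (hidden single in row 6).
row 3, column 3 = 5 (hidden single in row 3).
row 8, column 4 = 4 (hidden single in row 8).
row 8, column 7 = 5 (hidden single in row 8).
row 8, column 9 = 6 (hidden single in row 8).
row 7, column 9 = 2 (sole candidate).
row 9, column 9 = 3 (sole candidate).
row 2, column 9 = 4: row 2 has {5,9}; col 9 has {1,2,3,5,6,7,8,9}; box has {1,5,6,7,9} → only 4 remains.
row 7, column 7 = 8 (sole candidate).
row 7, column 8 = 1 (sole candidate).
row 9, column 7 = 9 (sole candidate).
row 2, column 7 = 2: row 2 has {4,5,9}; col 7 has {1,3,4,5,6,7,8,9}; box has {1,4,5,6,7,9} → only 2 remains.
row 3, column 8 = 8 (sole candidate).
row 7, column 6 = 6 (sole candidate).
row 2, column 8 = 3: row 2 has {2,4,5,9}; col 8 has {1,4,5,6,7,8}; box has {1,2,4,5,6,7,8,9} → only 3 remains.
row 3, column 4 = 6 (hidden single in row 3).
row 2, column 3 = 6: in row 2, 6 can only go here (every other open cell in that row sees a 6).
row 2, column 1 = 8: in row 2, 8 can only go here (every other open cell in that row sees an 8).
row 4, column 3 = 8 (hidden single in row 4).
row 9, column 3 = 2 (sole candidate).
row 9, column 5 = 8 (sole candidate).
row 8, column 2 = 8 (sole candidate).
row 8, column 5 = 2 (sole candidate).
row 9, column 2 = 7 (sole candidate).
row 9, column 4 = 1 (sole candidate).
row 2, column 4 = 7: row 2 has {2,3,4,5,6,8,9}; col 4 has {1,3,4,5,6,9}; box has {3,4,5,6,8,9} → only 7 remains.
row 2, column 6 = 1: row 2 has {2,3,4,5,6,7,8,9}; col 6 has {3,5,6,8}; box has {3,4,5,6,7,8,9} → only 1 remains.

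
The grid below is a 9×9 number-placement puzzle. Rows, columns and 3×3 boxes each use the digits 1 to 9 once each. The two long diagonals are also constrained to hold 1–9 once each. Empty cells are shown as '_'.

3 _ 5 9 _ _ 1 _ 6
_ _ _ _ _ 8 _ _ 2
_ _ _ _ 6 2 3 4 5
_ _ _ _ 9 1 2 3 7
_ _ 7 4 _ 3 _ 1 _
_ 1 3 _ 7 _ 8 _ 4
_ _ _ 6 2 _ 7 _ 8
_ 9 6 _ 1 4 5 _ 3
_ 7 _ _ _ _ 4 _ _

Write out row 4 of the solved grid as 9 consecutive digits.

R1C5 = 4: row 1 has {1,3,5,6,9}; col 5 has {1,2,6,7,9}; box has {2,6,8,9} → only 4 remains.
R1C6 = 7: row 1 has {1,3,4,5,6,9}; col 6 has {1,2,3,4,8}; box has {2,4,6,8,9} → only 7 remains.
R1C8 = 8: row 1 has {1,3,4,5,6,7,9}; col 8 has {1,3,4}; box has {1,2,3,4,5,6} → only 8 remains.
R2C7 = 9: row 2 has {2,8}; col 7 has {1,2,3,4,5,7,8}; box has {1,2,3,4,5,6,8} → only 9 remains.
R2C8 = 7: row 2 has {2,8,9}; col 8 has {1,3,4,8}; box has {1,2,3,4,5,6,8,9}; anti-diagonal has {1,3,6,9} → only 7 remains.
R3C2 = 8: row 3 has {2,3,4,5,6}; col 2 has {1,7,9}; box has {3,5} → only 8 remains.
R3C4 = 1: row 3 has {2,3,4,5,6,8}; col 4 has {4,6,9}; box has {2,4,6,7,8,9} → only 1 remains.
R5C7 = 6: row 5 has {1,3,4,7}; col 7 has {1,2,3,4,5,7,8,9}; box has {1,2,3,4,7,8} → only 6 remains.
R5C9 = 9: row 5 has {1,3,4,6,7}; col 9 has {2,3,4,5,6,7,8}; box has {1,2,3,4,6,7,8} → only 9 remains.
R6C8 = 5: row 6 has {1,3,4,7,8}; col 8 has {1,3,4,7,8}; box has {1,2,3,4,6,7,8,9} → only 5 remains.
R7C3 = 4: row 7 has {2,6,7,8}; col 3 has {3,5,6,7}; box has {6,7,9}; anti-diagonal has {1,3,6,7,9} → only 4 remains.
R7C8 = 9: row 7 has {2,4,6,7,8}; col 8 has {1,3,4,5,7,8}; box has {3,4,5,7,8} → only 9 remains.
R8C8 = 2: row 8 has {1,3,4,5,6,9}; col 8 has {1,3,4,5,7,8,9}; box has {3,4,5,7,8,9}; main diagonal has {3,7} → only 2 remains.
R9C8 = 6: row 9 has {4,7}; col 8 has {1,2,3,4,5,7,8,9}; box has {2,3,4,5,7,8,9} → only 6 remains.
R9C9 = 1: row 9 has {4,6,7}; col 9 has {2,3,4,5,6,7,8,9}; box has {2,3,4,5,6,7,8,9}; main diagonal has {2,3,7} → only 1 remains.
R1C2 = 2: row 1 has {1,3,4,5,6,7,8,9}; col 2 has {1,7,8,9}; box has {3,5,8} → only 2 remains.
R2C3 = 1: row 2 has {2,7,8,9}; col 3 has {3,4,5,6,7}; box has {2,3,5,8} → only 1 remains.
R3C3 = 9: row 3 has {1,2,3,4,5,6,8}; col 3 has {1,3,4,5,6,7}; box has {1,2,3,5,8}; main diagonal has {1,2,3,7} → only 9 remains.
R4C3 = 8: row 4 has {1,2,3,7,9}; col 3 has {1,3,4,5,6,7,9}; box has {1,3,7} → only 8 remains.
R4C4 = 5: row 4 has {1,2,3,7,8,9}; col 4 has {1,4,6,9}; box has {1,3,4,7,9}; main diagonal has {1,2,3,7,9} → only 5 remains.
R5C2 = 5: row 5 has {1,3,4,6,7,9}; col 2 has {1,2,7,8,9}; box has {1,3,7,8} → only 5 remains.
R5C5 = 8: row 5 has {1,3,4,5,6,7,9}; col 5 has {1,2,4,6,7,9}; box has {1,3,4,5,7,9}; main diagonal has {1,2,3,5,7,9}; anti-diagonal has {1,3,4,6,7,9} → only 8 remains.
R6C4 = 2: row 6 has {1,3,4,5,7,8}; col 4 has {1,4,5,6,9}; box has {1,3,4,5,7,8,9}; anti-diagonal has {1,3,4,6,7,8,9} → only 2 remains.
R6C6 = 6: row 6 has {1,2,3,4,5,7,8}; col 6 has {1,2,3,4,7,8}; box has {1,2,3,4,5,7,8,9}; main diagonal has {1,2,3,5,7,8,9} → only 6 remains.
R7C2 = 3: row 7 has {2,4,6,7,8,9}; col 2 has {1,2,5,7,8,9}; box has {4,6,7,9} → only 3 remains.
R7C6 = 5: row 7 has {2,3,4,6,7,8,9}; col 6 has {1,2,3,4,6,7,8}; box has {1,2,4,6} → only 5 remains.
R8C1 = 8: row 8 has {1,2,3,4,5,6,9}; col 1 has {3}; box has {3,4,6,7,9} → only 8 remains.
R8C4 = 7: row 8 has {1,2,3,4,5,6,8,9}; col 4 has {1,2,4,5,6,9}; box has {1,2,4,5,6} → only 7 remains.
R9C1 = 5: row 9 has {1,4,6,7}; col 1 has {3,8}; box has {3,4,6,7,8,9}; anti-diagonal has {1,2,3,4,6,7,8,9} → only 5 remains.
R9C3 = 2: row 9 has {1,4,5,6,7}; col 3 has {1,3,4,5,6,7,8,9}; box has {3,4,5,6,7,8,9} → only 2 remains.
R9C5 = 3: row 9 has {1,2,4,5,6,7}; col 5 has {1,2,4,6,7,8,9}; box has {1,2,4,5,6,7} → only 3 remains.
R9C6 = 9: row 9 has {1,2,3,4,5,6,7}; col 6 has {1,2,3,4,5,6,7,8}; box has {1,2,3,4,5,6,7} → only 9 remains.
R2C2 = 4: row 2 has {1,2,7,8,9}; col 2 has {1,2,3,5,7,8,9}; box has {1,2,3,5,8,9}; main diagonal has {1,2,3,5,6,7,8,9} → only 4 remains.
R2C4 = 3: row 2 has {1,2,4,7,8,9}; col 4 has {1,2,4,5,6,7,9}; box has {1,2,4,6,7,8,9} → only 3 remains.
R2C5 = 5: row 2 has {1,2,3,4,7,8,9}; col 5 has {1,2,3,4,6,7,8,9}; box has {1,2,3,4,6,7,8,9} → only 5 remains.
R3C1 = 7: row 3 has {1,2,3,4,5,6,8,9}; col 1 has {3,5,8}; box has {1,2,3,4,5,8,9} → only 7 remains.
R4C2 = 6: row 4 has {1,2,3,5,7,8,9}; col 2 has {1,2,3,4,5,7,8,9}; box has {1,3,5,7,8} → only 6 remains.
R5C1 = 2: row 5 has {1,3,4,5,6,7,8,9}; col 1 has {3,5,7,8}; box has {1,3,5,6,7,8} → only 2 remains.
R6C1 = 9: row 6 has {1,2,3,4,5,6,7,8}; col 1 has {2,3,5,7,8}; box has {1,2,3,5,6,7,8} → only 9 remains.
R7C1 = 1: row 7 has {2,3,4,5,6,7,8,9}; col 1 has {2,3,5,7,8,9}; box has {2,3,4,5,6,7,8,9} → only 1 remains.
R9C4 = 8: row 9 has {1,2,3,4,5,6,7,9}; col 4 has {1,2,3,4,5,6,7,9}; box has {1,2,3,4,5,6,7,9} → only 8 remains.
R2C1 = 6: row 2 has {1,2,3,4,5,7,8,9}; col 1 has {1,2,3,5,7,8,9}; box has {1,2,3,4,5,7,8,9} → only 6 remains.
R4C1 = 4: row 4 has {1,2,3,5,6,7,8,9}; col 1 has {1,2,3,5,6,7,8,9}; box has {1,2,3,5,6,7,8,9} → only 4 remains.

468591237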